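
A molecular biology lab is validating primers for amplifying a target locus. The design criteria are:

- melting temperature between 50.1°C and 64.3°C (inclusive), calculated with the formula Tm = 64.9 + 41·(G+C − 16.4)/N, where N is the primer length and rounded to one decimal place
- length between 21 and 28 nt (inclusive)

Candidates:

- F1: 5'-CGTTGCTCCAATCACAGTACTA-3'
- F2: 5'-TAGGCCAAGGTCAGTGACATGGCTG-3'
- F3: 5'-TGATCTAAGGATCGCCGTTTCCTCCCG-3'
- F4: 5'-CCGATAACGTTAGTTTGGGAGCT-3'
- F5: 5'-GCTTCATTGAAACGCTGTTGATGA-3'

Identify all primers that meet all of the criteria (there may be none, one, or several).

F1 (22 nt, A=6 T=6 G=3 C=7): Tm = 64.9 + 41·(10 − 16.4)/22 = 53.0°C ✓; length 22 ✓ — passes.
F2 (25 nt, A=6 T=5 G=9 C=5): Tm = 64.9 + 41·(14 − 16.4)/25 = 61.0°C ✓; length 25 ✓ — passes.
F3 (27 nt, A=4 T=8 G=6 C=9): Tm = 64.9 + 41·(15 − 16.4)/27 = 62.8°C ✓; length 27 ✓ — passes.
F4 (23 nt, A=5 T=7 G=7 C=4): Tm = 64.9 + 41·(11 − 16.4)/23 = 55.3°C ✓; length 23 ✓ — passes.
F5 (24 nt, A=6 T=8 G=6 C=4): Tm = 64.9 + 41·(10 − 16.4)/24 = 54.0°C ✓; length 24 ✓ — passes.

F1, F2, F3, F4 and F5.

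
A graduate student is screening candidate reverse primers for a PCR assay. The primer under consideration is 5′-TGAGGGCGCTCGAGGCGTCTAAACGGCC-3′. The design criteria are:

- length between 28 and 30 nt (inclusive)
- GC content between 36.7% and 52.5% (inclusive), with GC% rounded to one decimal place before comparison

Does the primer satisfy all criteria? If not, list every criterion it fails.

Fails: GC content.

Base counts: A=5, T=4, G=11, C=8 (length 28).
length: length 28 ✓
GC content: GC 19/28 = 67.9%, outside 36.7–52.5% ✗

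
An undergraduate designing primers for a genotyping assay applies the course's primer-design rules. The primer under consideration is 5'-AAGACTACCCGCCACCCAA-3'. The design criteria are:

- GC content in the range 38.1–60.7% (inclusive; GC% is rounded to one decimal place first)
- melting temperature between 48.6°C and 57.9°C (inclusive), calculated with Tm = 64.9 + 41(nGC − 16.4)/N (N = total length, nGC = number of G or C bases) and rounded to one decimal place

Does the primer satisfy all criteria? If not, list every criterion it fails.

Base counts: A=7, T=1, G=2, C=9 (length 19).
GC content: GC 11/19 = 57.9% ✓
Tm: Tm = 64.9 + 41·(11 − 16.4)/19 = 53.2°C ✓

Meets all criteria.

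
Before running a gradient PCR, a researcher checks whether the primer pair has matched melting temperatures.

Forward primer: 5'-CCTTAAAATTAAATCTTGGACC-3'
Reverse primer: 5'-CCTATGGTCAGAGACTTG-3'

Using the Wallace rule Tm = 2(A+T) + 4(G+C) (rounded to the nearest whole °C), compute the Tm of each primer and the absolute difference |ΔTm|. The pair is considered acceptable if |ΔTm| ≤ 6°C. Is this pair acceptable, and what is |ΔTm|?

Forward: A=8 T=7 G=2 C=5 → Tm = 2·15 + 4·7 = 58°C.
Reverse: A=4 T=5 G=5 C=4 → Tm = 2·9 + 4·9 = 54°C.
|ΔTm| = |58 − 54| = 4°C, ≤ 6°C.

|ΔTm| = 4°C; the pair is acceptable.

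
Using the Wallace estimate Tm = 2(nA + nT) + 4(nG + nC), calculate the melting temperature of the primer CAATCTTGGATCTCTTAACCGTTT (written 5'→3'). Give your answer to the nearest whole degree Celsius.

Base counts: A=5, T=10, G=3, C=6 (length 24).
Tm = 2·(5+10) + 4·(3+6) = 2·15 + 4·9 = 30 + 36 = 66°C.

66°C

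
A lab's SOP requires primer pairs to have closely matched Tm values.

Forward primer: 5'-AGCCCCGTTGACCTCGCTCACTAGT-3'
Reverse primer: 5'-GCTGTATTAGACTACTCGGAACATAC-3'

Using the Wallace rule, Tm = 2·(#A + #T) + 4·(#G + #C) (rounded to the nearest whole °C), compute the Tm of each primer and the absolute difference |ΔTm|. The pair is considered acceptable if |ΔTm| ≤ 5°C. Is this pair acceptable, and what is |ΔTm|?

|ΔTm| = 6°C; the pair is not acceptable.

Forward: A=4 T=6 G=5 C=10 → Tm = 2·10 + 4·15 = 80°C.
Reverse: A=8 T=7 G=5 C=6 → Tm = 2·15 + 4·11 = 74°C.
|ΔTm| = |80 − 74| = 6°C, > 5°C.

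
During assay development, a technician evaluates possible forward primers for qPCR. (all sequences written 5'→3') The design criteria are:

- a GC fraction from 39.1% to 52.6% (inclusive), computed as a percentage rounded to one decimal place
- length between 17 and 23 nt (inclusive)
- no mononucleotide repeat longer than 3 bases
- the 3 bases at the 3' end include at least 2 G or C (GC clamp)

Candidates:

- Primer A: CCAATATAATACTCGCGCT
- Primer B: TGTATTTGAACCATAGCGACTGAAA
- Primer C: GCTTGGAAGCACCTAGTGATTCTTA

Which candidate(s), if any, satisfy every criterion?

Primer A (19 nt, A=6 T=5 G=2 C=6): GC 8/19 = 42.1% ✓; length 19 ✓; longest run = 2 ✓; 3' end GCT has 2 G/C ✓ — passes.
Primer B (25 nt, A=9 T=7 G=5 C=4): GC 9/25 = 36.0%, outside 39.1–52.6% ✗; length 25, outside 17–23 ✗; longest run = 3 ✓; 3' end AAA has 0 G/C, need ≥2 ✗ — fails.
Primer C (25 nt, A=6 T=8 G=6 C=5): GC 11/25 = 44.0% ✓; length 25, outside 17–23 ✗; longest run = 2 ✓; 3' end TTA has 0 G/C, need ≥2 ✗ — fails.

Primer A only.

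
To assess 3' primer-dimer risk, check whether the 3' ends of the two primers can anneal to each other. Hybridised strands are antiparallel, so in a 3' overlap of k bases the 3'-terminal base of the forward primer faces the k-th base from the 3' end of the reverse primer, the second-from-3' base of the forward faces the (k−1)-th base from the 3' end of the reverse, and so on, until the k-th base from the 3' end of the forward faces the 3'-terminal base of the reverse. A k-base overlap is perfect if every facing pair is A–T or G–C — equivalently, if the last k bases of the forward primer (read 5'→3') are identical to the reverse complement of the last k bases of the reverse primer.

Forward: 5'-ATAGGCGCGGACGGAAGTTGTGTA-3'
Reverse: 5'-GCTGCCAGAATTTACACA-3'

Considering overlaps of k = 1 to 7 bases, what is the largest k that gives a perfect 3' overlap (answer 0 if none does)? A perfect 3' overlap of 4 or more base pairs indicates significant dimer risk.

Longest perfect overlap: 6 complementary base pairs; significant dimer risk (threshold 4).

Last 7 bases (5'→3') — forward …TTGTGTA, reverse …TTACACA.
Reverse complement of the reverse primer's last 7 bases: TGTGTAA; its first k bases are the reverse complement of the reverse primer's last k bases, so a perfect k-base overlap needs the forward primer's last k bases to equal them.
Comparing (forward last k vs required): k=1: A vs T ✗; k=2: TA vs TG ✗; k=3: GTA vs TGT ✗; k=4: TGTA vs TGTG ✗; k=5: GTGTA vs TGTGT ✗; k=6: TGTGTA vs TGTGTA ✓; k=7: TTGTGTA vs TGTGTAA ✗.
Only k = 6 is perfect, so the longest perfect 3' overlap is 6.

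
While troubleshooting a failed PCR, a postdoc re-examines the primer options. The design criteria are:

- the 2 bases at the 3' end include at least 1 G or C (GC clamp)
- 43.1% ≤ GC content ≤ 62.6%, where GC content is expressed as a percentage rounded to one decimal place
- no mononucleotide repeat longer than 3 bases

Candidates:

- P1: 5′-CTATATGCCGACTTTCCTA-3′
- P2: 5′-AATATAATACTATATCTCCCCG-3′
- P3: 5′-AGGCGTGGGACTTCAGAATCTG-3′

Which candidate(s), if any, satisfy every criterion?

P1 (19 nt, A=4 T=7 G=2 C=6): 3' end TA has 0 G/C, need ≥1 ✗; GC 8/19 = 42.1%, outside 43.1–62.6% ✗; longest run = 3 ✓ — fails.
P2 (22 nt, A=8 T=7 G=1 C=6): 3' end CG has 2 G/C ✓; GC 7/22 = 31.8%, outside 43.1–62.6% ✗; longest run = 4, exceeds 3 ✗ — fails.
P3 (22 nt, A=5 T=5 G=8 C=4): 3' end TG has 1 G/C ✓; GC 12/22 = 54.5% ✓; longest run = 3 ✓ — passes.

P3 only.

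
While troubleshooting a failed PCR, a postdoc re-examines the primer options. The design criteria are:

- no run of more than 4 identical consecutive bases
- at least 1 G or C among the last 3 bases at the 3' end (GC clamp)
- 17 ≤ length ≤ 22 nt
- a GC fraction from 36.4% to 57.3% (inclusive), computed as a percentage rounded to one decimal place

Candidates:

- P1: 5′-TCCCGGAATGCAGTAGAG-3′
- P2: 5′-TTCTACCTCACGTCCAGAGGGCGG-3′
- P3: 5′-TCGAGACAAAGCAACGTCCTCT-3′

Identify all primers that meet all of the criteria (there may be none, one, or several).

P1 and P3.

P1 (18 nt, A=5 T=3 G=6 C=4): longest run = 3 ✓; 3' end GAG has 2 G/C ✓; length 18 ✓; GC 10/18 = 55.6% ✓ — passes.
P2 (24 nt, A=4 T=5 G=7 C=8): longest run = 3 ✓; 3' end CGG has 3 G/C ✓; length 24, outside 17–22 ✗; GC 15/24 = 62.5%, outside 36.4–57.3% ✗ — fails.
P3 (22 nt, A=7 T=4 G=4 C=7): longest run = 3 ✓; 3' end TCT has 1 G/C ✓; length 22 ✓; GC 11/22 = 50.0% ✓ — passes.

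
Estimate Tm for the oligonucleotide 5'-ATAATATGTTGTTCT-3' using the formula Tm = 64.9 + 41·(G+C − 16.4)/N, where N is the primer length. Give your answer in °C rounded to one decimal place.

28.3°C

Base counts: A=4, T=8, G=2, C=1; G+C = 3, N = 15.
Tm = 64.9 + 41·(3 − 16.4)/15 = 64.9 + -549.40/15 = 28.3°C.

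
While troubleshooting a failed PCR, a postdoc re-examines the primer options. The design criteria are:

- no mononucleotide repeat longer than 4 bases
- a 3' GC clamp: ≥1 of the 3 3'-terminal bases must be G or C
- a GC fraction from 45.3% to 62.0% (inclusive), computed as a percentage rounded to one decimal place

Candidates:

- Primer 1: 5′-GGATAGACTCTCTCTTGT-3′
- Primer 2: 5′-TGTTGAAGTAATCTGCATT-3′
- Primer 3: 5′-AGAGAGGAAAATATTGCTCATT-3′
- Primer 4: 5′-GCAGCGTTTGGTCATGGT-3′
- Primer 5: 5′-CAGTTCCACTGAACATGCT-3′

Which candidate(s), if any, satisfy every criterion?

Primer 1 (18 nt, A=3 T=7 G=4 C=4): longest run = 2 ✓; 3' end TGT has 1 G/C ✓; GC 8/18 = 44.4%, outside 45.3–62.0% ✗ — fails.
Primer 2 (19 nt, A=5 T=8 G=4 C=2): longest run = 2 ✓; 3' end ATT has 0 G/C, need ≥1 ✗; GC 6/19 = 31.6%, outside 45.3–62.0% ✗ — fails.
Primer 3 (22 nt, A=9 T=6 G=5 C=2): longest run = 4 ✓; 3' end ATT has 0 G/C, need ≥1 ✗; GC 7/22 = 31.8%, outside 45.3–62.0% ✗ — fails.
Primer 4 (18 nt, A=2 T=6 G=7 C=3): longest run = 3 ✓; 3' end GGT has 2 G/C ✓; GC 10/18 = 55.6% ✓ — passes.
Primer 5 (19 nt, A=5 T=5 G=3 C=6): longest run = 2 ✓; 3' end GCT has 2 G/C ✓; GC 9/19 = 47.4% ✓ — passes.

Primer 4 and Primer 5.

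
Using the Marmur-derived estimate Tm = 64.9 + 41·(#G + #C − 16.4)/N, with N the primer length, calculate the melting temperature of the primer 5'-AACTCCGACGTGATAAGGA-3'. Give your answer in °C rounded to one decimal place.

48.9°C

Base counts: A=7, T=3, G=5, C=4; G+C = 9, N = 19.
Tm = 64.9 + 41·(9 − 16.4)/19 = 64.9 + -303.40/19 = 48.9°C.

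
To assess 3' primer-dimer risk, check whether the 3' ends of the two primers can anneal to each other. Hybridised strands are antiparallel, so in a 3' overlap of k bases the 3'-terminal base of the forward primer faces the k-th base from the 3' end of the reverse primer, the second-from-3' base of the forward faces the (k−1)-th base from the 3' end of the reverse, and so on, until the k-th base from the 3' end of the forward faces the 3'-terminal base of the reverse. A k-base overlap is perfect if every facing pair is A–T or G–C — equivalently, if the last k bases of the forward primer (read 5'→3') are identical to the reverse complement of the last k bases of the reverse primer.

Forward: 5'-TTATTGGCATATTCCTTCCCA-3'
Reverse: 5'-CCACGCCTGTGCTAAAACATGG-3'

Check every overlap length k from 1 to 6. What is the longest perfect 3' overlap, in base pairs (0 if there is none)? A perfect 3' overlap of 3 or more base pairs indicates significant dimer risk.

Longest perfect overlap: 3 complementary base pairs; significant dimer risk (threshold 3).

Last 6 bases (5'→3') — forward …TTCCCA, reverse …ACATGG.
Reverse complement of the reverse primer's last 6 bases: CCATGT; its first k bases are the reverse complement of the reverse primer's last k bases, so a perfect k-base overlap needs the forward primer's last k bases to equal them.
Comparing (forward last k vs required): k=1: A vs C ✗; k=2: CA vs CC ✗; k=3: CCA vs CCA ✓; k=4: CCCA vs CCAT ✗; k=5: TCCCA vs CCATG ✗; k=6: TTCCCA vs CCATGT ✗.
Only k = 3 is perfect, so the longest perfect 3' overlap is 3.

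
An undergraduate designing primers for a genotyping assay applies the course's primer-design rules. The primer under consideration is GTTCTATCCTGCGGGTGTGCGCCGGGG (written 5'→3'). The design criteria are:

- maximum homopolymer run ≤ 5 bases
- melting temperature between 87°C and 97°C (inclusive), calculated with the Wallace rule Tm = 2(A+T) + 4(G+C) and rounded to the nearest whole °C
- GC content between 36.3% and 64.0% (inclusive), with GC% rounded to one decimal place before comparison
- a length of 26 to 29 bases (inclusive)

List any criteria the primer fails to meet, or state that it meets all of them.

Base counts: A=1, T=7, G=12, C=7 (length 27).
homopolymer run: longest run = 4 ✓
Tm: Tm = 2·8 + 4·19 = 92°C ✓
GC content: GC 19/27 = 70.4%, outside 36.3–64.0% ✗
length: length 27 ✓

Fails: GC content.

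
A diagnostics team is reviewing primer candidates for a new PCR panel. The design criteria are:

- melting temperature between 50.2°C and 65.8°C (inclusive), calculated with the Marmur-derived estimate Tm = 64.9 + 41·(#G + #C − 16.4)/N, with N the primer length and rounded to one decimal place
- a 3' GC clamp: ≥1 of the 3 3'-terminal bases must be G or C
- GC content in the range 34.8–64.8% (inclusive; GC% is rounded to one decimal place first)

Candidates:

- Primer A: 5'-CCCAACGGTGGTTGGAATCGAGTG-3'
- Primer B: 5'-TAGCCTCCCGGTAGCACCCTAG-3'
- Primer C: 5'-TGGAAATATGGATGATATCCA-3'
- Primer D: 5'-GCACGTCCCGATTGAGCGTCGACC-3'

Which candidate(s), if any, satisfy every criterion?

Primer A and Primer B.

Primer A (24 nt, A=5 T=5 G=9 C=5): Tm = 64.9 + 41·(14 − 16.4)/24 = 60.8°C ✓; 3' end GTG has 2 G/C ✓; GC 14/24 = 58.3% ✓ — passes.
Primer B (22 nt, A=4 T=4 G=5 C=9): Tm = 64.9 + 41·(14 − 16.4)/22 = 60.4°C ✓; 3' end TAG has 1 G/C ✓; GC 14/22 = 63.6% ✓ — passes.
Primer C (21 nt, A=8 T=6 G=5 C=2): Tm = 64.9 + 41·(7 − 16.4)/21 = 46.5°C, outside 50.2–65.8°C ✗; 3' end CCA has 2 G/C ✓; GC 7/21 = 33.3%, outside 34.8–64.8% ✗ — fails.
Primer D (24 nt, A=4 T=4 G=7 C=9): Tm = 64.9 + 41·(16 − 16.4)/24 = 64.2°C ✓; 3' end ACC has 2 G/C ✓; GC 16/24 = 66.7%, outside 34.8–64.8% ✗ — fails.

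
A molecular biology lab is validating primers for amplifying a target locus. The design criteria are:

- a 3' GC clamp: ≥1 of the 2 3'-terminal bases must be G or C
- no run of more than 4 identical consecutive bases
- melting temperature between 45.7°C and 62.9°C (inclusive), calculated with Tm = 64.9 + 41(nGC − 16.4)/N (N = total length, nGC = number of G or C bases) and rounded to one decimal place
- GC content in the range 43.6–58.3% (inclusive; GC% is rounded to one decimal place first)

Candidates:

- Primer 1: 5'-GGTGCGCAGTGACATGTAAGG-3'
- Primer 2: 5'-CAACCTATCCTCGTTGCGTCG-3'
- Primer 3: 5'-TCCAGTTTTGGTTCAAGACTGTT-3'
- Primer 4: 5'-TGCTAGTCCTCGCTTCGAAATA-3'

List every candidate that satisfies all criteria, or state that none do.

Primer 1 and Primer 2.

Primer 1 (21 nt, A=5 T=4 G=9 C=3): 3' end GG has 2 G/C ✓; longest run = 2 ✓; Tm = 64.9 + 41·(12 − 16.4)/21 = 56.3°C ✓; GC 12/21 = 57.1% ✓ — passes.
Primer 2 (21 nt, A=3 T=6 G=4 C=8): 3' end CG has 2 G/C ✓; longest run = 2 ✓; Tm = 64.9 + 41·(12 − 16.4)/21 = 56.3°C ✓; GC 12/21 = 57.1% ✓ — passes.
Primer 3 (23 nt, A=4 T=10 G=5 C=4): 3' end TT has 0 G/C, need ≥1 ✗; longest run = 4 ✓; Tm = 64.9 + 41·(9 − 16.4)/23 = 51.7°C ✓; GC 9/23 = 39.1%, outside 43.6–58.3% ✗ — fails.
Primer 4 (22 nt, A=5 T=7 G=4 C=6): 3' end TA has 0 G/C, need ≥1 ✗; longest run = 3 ✓; Tm = 64.9 + 41·(10 − 16.4)/22 = 53.0°C ✓; GC 10/22 = 45.5% ✓ — fails.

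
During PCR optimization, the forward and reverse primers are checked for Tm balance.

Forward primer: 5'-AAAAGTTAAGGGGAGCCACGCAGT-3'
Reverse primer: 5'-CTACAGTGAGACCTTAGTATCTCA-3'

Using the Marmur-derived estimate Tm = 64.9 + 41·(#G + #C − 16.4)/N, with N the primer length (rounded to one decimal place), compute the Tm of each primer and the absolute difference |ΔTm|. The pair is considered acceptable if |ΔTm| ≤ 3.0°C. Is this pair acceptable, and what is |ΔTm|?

Forward: G+C = 12, N = 24 → Tm = 64.9 + 41·(12 − 16.4)/24 = 57.4°C.
Reverse: G+C = 10, N = 24 → Tm = 64.9 + 41·(10 − 16.4)/24 = 54.0°C.
|ΔTm| = |57.4 − 54.0| = 3.4°C, > 3.0°C.

|ΔTm| = 3.4°C; the pair is not acceptable.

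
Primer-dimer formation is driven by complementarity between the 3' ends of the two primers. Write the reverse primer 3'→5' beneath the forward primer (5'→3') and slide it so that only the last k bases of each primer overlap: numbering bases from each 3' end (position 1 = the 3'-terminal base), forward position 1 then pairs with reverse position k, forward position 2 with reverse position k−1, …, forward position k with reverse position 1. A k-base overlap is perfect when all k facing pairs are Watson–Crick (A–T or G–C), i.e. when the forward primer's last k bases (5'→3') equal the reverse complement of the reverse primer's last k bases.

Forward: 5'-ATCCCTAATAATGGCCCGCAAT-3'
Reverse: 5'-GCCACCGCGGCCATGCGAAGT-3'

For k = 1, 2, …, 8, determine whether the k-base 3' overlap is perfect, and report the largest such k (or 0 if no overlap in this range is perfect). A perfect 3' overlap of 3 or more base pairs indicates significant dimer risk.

Last 8 bases (5'→3') — forward …CCCGCAAT, reverse …TGCGAAGT.
Reverse complement of the reverse primer's last 8 bases: ACTTCGCA; its first k bases are the reverse complement of the reverse primer's last k bases, so a perfect k-base overlap needs the forward primer's last k bases to equal them.
Comparing (forward last k vs required): k=1: T vs A ✗; k=2: AT vs AC ✗; k=3: AAT vs ACT ✗; k=4: CAAT vs ACTT ✗; k=5: GCAAT vs ACTTC ✗; k=6: CGCAAT vs ACTTCG ✗; k=7: CCGCAAT vs ACTTCGC ✗; k=8: CCCGCAAT vs ACTTCGCA ✗.
No overlap length from 1 to 8 is perfect, so the longest perfect 3' overlap is 0.

Longest perfect overlap: 0 complementary base pairs; below the dimer-risk threshold (threshold 3).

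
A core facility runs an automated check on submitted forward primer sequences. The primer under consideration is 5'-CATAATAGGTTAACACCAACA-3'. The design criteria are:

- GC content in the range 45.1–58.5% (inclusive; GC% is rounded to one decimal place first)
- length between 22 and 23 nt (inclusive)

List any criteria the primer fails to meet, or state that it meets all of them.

Fails: GC content, length.

Base counts: A=10, T=4, G=2, C=5 (length 21).
GC content: GC 7/21 = 33.3%, outside 45.1–58.5% ✗
length: length 21, outside 22–23 ✗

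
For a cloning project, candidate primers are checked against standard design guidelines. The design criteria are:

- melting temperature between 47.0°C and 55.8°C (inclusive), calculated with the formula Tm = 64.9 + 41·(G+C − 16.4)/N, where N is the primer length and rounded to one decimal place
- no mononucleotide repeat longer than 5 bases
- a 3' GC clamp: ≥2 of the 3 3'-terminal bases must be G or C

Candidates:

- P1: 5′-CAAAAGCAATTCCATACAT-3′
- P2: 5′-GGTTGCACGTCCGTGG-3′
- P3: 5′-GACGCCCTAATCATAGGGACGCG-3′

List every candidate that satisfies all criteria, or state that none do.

P2 only.

P1 (19 nt, A=9 T=4 G=1 C=5): Tm = 64.9 + 41·(6 − 16.4)/19 = 42.5°C, outside 47.0–55.8°C ✗; longest run = 4 ✓; 3' end CAT has 1 G/C, need ≥2 ✗ — fails.
P2 (16 nt, A=1 T=4 G=7 C=4): Tm = 64.9 + 41·(11 − 16.4)/16 = 51.1°C ✓; longest run = 2 ✓; 3' end TGG has 2 G/C ✓ — passes.
P3 (23 nt, A=6 T=3 G=7 C=7): Tm = 64.9 + 41·(14 − 16.4)/23 = 60.6°C, outside 47.0–55.8°C ✗; longest run = 3 ✓; 3' end GCG has 3 G/C ✓ — fails.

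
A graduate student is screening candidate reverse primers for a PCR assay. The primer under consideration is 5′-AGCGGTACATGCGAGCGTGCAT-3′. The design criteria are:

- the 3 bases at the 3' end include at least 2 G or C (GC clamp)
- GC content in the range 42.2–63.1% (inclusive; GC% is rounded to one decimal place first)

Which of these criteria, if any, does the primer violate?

Base counts: A=5, T=4, G=8, C=5 (length 22).
GC clamp: 3' end CAT has 1 G/C, need ≥2 ✗
GC content: GC 13/22 = 59.1% ✓

Fails: GC clamp.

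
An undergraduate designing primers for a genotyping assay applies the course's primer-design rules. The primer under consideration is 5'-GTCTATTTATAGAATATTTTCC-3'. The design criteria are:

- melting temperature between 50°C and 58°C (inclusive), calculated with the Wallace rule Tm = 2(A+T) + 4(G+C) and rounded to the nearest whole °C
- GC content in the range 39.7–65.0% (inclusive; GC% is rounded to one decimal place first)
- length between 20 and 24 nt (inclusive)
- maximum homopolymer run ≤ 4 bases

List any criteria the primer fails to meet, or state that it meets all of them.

Fails: GC content.

Base counts: A=6, T=11, G=2, C=3 (length 22).
Tm: Tm = 2·17 + 4·5 = 54°C ✓
GC content: GC 5/22 = 22.7%, outside 39.7–65.0% ✗
length: length 22 ✓
homopolymer run: longest run = 4 ✓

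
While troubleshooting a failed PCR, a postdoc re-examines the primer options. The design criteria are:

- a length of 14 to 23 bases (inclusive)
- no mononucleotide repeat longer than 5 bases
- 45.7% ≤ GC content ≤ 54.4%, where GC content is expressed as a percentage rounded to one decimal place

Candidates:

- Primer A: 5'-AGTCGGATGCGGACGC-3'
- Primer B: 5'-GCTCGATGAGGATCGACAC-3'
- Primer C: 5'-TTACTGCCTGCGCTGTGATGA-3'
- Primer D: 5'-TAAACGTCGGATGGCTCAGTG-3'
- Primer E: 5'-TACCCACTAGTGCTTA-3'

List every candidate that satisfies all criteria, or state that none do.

Primer C and Primer D.

Primer A (16 nt, A=3 T=2 G=7 C=4): length 16 ✓; longest run = 2 ✓; GC 11/16 = 68.8%, outside 45.7–54.4% ✗ — fails.
Primer B (19 nt, A=5 T=3 G=6 C=5): length 19 ✓; longest run = 2 ✓; GC 11/19 = 57.9%, outside 45.7–54.4% ✗ — fails.
Primer C (21 nt, A=3 T=7 G=6 C=5): length 21 ✓; longest run = 2 ✓; GC 11/21 = 52.4% ✓ — passes.
Primer D (21 nt, A=5 T=5 G=7 C=4): length 21 ✓; longest run = 3 ✓; GC 11/21 = 52.4% ✓ — passes.
Primer E (16 nt, A=4 T=5 G=2 C=5): length 16 ✓; longest run = 3 ✓; GC 7/16 = 43.8%, outside 45.7–54.4% ✗ — fails.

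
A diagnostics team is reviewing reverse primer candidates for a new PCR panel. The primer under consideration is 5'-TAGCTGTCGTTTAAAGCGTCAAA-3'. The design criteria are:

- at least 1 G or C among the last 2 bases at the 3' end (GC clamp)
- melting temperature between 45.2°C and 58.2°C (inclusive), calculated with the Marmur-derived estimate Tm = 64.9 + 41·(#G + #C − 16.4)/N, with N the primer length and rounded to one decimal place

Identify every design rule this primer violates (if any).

Base counts: A=7, T=7, G=5, C=4 (length 23).
GC clamp: 3' end AA has 0 G/C, need ≥1 ✗
Tm: Tm = 64.9 + 41·(9 − 16.4)/23 = 51.7°C ✓

Fails: GC clamp.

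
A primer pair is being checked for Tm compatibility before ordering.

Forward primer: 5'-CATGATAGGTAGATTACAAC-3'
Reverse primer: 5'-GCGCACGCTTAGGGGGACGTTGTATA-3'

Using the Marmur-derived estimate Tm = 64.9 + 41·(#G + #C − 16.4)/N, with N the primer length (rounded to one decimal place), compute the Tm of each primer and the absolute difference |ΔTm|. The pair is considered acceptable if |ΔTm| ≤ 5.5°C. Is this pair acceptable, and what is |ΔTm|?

Forward: G+C = 7, N = 20 → Tm = 64.9 + 41·(7 − 16.4)/20 = 45.6°C.
Reverse: G+C = 15, N = 26 → Tm = 64.9 + 41·(15 − 16.4)/26 = 62.7°C.
|ΔTm| = |45.6 − 62.7| = 17.1°C, > 5.5°C.

|ΔTm| = 17.1°C; the pair is not acceptable.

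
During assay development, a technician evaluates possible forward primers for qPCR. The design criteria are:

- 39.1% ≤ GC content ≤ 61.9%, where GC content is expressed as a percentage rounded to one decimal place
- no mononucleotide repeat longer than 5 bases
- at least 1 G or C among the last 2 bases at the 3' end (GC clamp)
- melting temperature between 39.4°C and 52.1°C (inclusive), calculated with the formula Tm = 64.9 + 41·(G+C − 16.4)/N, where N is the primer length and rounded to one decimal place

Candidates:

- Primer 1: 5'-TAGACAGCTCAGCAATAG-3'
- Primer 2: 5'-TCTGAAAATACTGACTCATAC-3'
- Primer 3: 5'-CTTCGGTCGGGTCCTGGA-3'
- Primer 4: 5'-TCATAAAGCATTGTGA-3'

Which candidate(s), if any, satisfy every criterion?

Primer 1 (18 nt, A=7 T=3 G=4 C=4): GC 8/18 = 44.4% ✓; longest run = 2 ✓; 3' end AG has 1 G/C ✓; Tm = 64.9 + 41·(8 − 16.4)/18 = 45.8°C ✓ — passes.
Primer 2 (21 nt, A=8 T=6 G=2 C=5): GC 7/21 = 33.3%, outside 39.1–61.9% ✗; longest run = 4 ✓; 3' end AC has 1 G/C ✓; Tm = 64.9 + 41·(7 − 16.4)/21 = 46.5°C ✓ — fails.
Primer 3 (18 nt, A=1 T=5 G=7 C=5): GC 12/18 = 66.7%, outside 39.1–61.9% ✗; longest run = 3 ✓; 3' end GA has 1 G/C ✓; Tm = 64.9 + 41·(12 − 16.4)/18 = 54.9°C, outside 39.4–52.1°C ✗ — fails.
Primer 4 (16 nt, A=6 T=5 G=3 C=2): GC 5/16 = 31.3%, outside 39.1–61.9% ✗; longest run = 3 ✓; 3' end GA has 1 G/C ✓; Tm = 64.9 + 41·(5 − 16.4)/16 = 35.7°C, outside 39.4–52.1°C ✗ — fails.

Primer 1 only.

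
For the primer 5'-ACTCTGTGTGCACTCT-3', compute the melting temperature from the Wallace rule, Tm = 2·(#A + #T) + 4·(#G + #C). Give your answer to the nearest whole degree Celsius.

Base counts: A=2, T=6, G=3, C=5 (length 16).
Tm = 2·(2+6) + 4·(3+5) = 2·8 + 4·8 = 16 + 32 = 48°C.

48°C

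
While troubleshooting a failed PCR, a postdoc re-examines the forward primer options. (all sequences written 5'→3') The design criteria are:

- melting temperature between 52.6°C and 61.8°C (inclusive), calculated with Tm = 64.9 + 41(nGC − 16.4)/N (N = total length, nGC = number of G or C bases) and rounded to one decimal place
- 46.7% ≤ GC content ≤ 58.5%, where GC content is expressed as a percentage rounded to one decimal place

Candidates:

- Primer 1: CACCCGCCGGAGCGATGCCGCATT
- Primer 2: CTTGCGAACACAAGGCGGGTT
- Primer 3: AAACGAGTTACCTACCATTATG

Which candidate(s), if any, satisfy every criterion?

Primer 1 (24 nt, A=4 T=3 G=7 C=10): Tm = 64.9 + 41·(17 − 16.4)/24 = 65.9°C, outside 52.6–61.8°C ✗; GC 17/24 = 70.8%, outside 46.7–58.5% ✗ — fails.
Primer 2 (21 nt, A=5 T=4 G=7 C=5): Tm = 64.9 + 41·(12 − 16.4)/21 = 56.3°C ✓; GC 12/21 = 57.1% ✓ — passes.
Primer 3 (22 nt, A=8 T=6 G=3 C=5): Tm = 64.9 + 41·(8 − 16.4)/22 = 49.2°C, outside 52.6–61.8°C ✗; GC 8/22 = 36.4%, outside 46.7–58.5% ✗ — fails.

Primer 2 only.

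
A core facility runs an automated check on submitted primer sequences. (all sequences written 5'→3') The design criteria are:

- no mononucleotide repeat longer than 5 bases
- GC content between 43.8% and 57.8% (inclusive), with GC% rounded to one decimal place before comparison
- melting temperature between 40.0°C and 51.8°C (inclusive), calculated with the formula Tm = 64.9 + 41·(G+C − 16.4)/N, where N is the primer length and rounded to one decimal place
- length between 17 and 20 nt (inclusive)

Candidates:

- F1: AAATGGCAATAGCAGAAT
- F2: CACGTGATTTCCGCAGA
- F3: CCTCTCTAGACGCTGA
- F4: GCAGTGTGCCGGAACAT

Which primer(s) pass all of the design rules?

F1 (18 nt, A=9 T=3 G=4 C=2): longest run = 3 ✓; GC 6/18 = 33.3%, outside 43.8–57.8% ✗; Tm = 64.9 + 41·(6 − 16.4)/18 = 41.2°C ✓; length 18 ✓ — fails.
F2 (17 nt, A=4 T=4 G=4 C=5): longest run = 3 ✓; GC 9/17 = 52.9% ✓; Tm = 64.9 + 41·(9 − 16.4)/17 = 47.1°C ✓; length 17 ✓ — passes.
F3 (16 nt, A=3 T=4 G=3 C=6): longest run = 2 ✓; GC 9/16 = 56.3% ✓; Tm = 64.9 + 41·(9 − 16.4)/16 = 45.9°C ✓; length 16, outside 17–20 ✗ — fails.
F4 (17 nt, A=4 T=3 G=6 C=4): longest run = 2 ✓; GC 10/17 = 58.8%, outside 43.8–57.8% ✗; Tm = 64.9 + 41·(10 − 16.4)/17 = 49.5°C ✓; length 17 ✓ — fails.

F2 only.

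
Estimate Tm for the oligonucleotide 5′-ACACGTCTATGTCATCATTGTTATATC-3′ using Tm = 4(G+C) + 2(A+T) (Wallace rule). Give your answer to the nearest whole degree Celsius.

72°C

Base counts: A=7, T=11, G=3, C=6 (length 27).
Tm = 2·(7+11) + 4·(3+6) = 2·18 + 4·9 = 36 + 36 = 72°C.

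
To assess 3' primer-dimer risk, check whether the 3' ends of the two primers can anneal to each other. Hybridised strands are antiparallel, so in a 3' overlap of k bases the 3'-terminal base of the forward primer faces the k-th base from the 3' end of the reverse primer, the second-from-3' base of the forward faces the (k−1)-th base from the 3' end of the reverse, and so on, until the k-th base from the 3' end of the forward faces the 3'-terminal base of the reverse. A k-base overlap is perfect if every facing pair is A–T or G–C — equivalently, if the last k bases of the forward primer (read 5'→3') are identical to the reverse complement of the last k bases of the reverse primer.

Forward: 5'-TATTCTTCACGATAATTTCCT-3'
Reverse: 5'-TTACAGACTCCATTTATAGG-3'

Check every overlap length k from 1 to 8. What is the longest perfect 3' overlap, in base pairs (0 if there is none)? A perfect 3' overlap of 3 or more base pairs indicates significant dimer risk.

Last 8 bases (5'→3') — forward …AATTTCCT, reverse …TTTATAGG.
Reverse complement of the reverse primer's last 8 bases: CCTATAAA; its first k bases are the reverse complement of the reverse primer's last k bases, so a perfect k-base overlap needs the forward primer's last k bases to equal them.
Comparing (forward last k vs required): k=1: T vs C ✗; k=2: CT vs CC ✗; k=3: CCT vs CCT ✓; k=4: TCCT vs CCTA ✗; k=5: TTCCT vs CCTAT ✗; k=6: TTTCCT vs CCTATA ✗; k=7: ATTTCCT vs CCTATAA ✗; k=8: AATTTCCT vs CCTATAAA ✗.
Only k = 3 is perfect, so the longest perfect 3' overlap is 3.

Longest perfect overlap: 3 complementary base pairs; significant dimer risk (threshold 3).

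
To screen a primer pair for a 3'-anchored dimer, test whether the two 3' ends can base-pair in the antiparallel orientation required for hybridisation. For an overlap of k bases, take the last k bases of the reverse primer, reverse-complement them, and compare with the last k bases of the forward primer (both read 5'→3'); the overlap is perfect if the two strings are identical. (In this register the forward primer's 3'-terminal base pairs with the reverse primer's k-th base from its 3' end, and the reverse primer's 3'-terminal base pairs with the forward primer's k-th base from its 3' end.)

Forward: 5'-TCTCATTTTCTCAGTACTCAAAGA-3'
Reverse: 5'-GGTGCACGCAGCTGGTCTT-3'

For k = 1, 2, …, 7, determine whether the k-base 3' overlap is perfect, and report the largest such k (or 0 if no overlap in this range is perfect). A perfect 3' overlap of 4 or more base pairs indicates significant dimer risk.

Longest perfect overlap: 4 complementary base pairs; significant dimer risk (threshold 4).

Last 7 bases (5'→3') — forward …TCAAAGA, reverse …TGGTCTT.
Reverse complement of the reverse primer's last 7 bases: AAGACCA; its first k bases are the reverse complement of the reverse primer's last k bases, so a perfect k-base overlap needs the forward primer's last k bases to equal them.
Comparing (forward last k vs required): k=1: A vs A ✓; k=2: GA vs AA ✗; k=3: AGA vs AAG ✗; k=4: AAGA vs AAGA ✓; k=5: AAAGA vs AAGAC ✗; k=6: CAAAGA vs AAGACC ✗; k=7: TCAAAGA vs AAGACCA ✗.
Perfect overlaps at k = 1, 4; the largest is 4.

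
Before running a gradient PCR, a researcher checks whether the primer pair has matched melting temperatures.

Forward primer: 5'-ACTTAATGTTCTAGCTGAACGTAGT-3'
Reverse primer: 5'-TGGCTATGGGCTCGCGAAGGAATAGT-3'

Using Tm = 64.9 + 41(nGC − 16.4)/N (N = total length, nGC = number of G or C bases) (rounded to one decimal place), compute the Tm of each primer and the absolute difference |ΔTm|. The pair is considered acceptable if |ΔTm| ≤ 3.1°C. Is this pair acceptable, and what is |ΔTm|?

|ΔTm| = 8.3°C; the pair is not acceptable.

Forward: G+C = 9, N = 25 → Tm = 64.9 + 41·(9 − 16.4)/25 = 52.8°C.
Reverse: G+C = 14, N = 26 → Tm = 64.9 + 41·(14 − 16.4)/26 = 61.1°C.
|ΔTm| = |52.8 − 61.1| = 8.3°C, > 3.1°C.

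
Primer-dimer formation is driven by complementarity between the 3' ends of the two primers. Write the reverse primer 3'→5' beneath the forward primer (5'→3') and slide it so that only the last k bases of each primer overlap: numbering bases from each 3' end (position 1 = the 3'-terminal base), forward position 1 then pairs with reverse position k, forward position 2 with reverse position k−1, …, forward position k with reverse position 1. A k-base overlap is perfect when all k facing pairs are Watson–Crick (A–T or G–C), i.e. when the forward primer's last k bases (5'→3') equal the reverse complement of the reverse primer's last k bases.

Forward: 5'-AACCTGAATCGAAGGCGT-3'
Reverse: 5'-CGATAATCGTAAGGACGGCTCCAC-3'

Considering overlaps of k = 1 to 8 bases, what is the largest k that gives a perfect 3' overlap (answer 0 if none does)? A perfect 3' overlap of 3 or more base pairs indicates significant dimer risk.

Longest perfect overlap: 2 complementary base pairs; below the dimer-risk threshold (threshold 3).

Last 8 bases (5'→3') — forward …GAAGGCGT, reverse …GGCTCCAC.
Reverse complement of the reverse primer's last 8 bases: GTGGAGCC; its first k bases are the reverse complement of the reverse primer's last k bases, so a perfect k-base overlap needs the forward primer's last k bases to equal them.
Comparing (forward last k vs required): k=1: T vs G ✗; k=2: GT vs GT ✓; k=3: CGT vs GTG ✗; k=4: GCGT vs GTGG ✗; k=5: GGCGT vs GTGGA ✗; k=6: AGGCGT vs GTGGAG ✗; k=7: AAGGCGT vs GTGGAGC ✗; k=8: GAAGGCGT vs GTGGAGCC ✗.
Only k = 2 is perfect, so the longest perfect 3' overlap is 2.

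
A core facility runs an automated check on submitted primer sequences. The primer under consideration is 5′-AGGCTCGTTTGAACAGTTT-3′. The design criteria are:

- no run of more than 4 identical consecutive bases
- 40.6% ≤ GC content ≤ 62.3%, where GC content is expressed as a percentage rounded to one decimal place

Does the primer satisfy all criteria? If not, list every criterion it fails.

Meets all criteria.

Base counts: A=4, T=7, G=5, C=3 (length 19).
homopolymer run: longest run = 3 ✓
GC content: GC 8/19 = 42.1% ✓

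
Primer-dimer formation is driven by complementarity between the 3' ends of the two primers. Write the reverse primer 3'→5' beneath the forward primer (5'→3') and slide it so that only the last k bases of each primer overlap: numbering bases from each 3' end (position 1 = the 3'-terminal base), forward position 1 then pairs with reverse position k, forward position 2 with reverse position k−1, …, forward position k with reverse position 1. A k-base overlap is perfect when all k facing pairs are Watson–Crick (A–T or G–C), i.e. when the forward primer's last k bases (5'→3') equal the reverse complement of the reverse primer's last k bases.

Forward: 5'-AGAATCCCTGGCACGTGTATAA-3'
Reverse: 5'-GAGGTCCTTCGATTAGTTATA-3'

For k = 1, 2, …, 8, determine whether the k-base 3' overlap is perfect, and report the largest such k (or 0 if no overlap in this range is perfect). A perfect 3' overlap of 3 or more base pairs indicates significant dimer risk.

Longest perfect overlap: 5 complementary base pairs; significant dimer risk (threshold 3).

Last 8 bases (5'→3') — forward …GTGTATAA, reverse …TAGTTATA.
Reverse complement of the reverse primer's last 8 bases: TATAACTA; its first k bases are the reverse complement of the reverse primer's last k bases, so a perfect k-base overlap needs the forward primer's last k bases to equal them.
Comparing (forward last k vs required): k=1: A vs T ✗; k=2: AA vs TA ✗; k=3: TAA vs TAT ✗; k=4: ATAA vs TATA ✗; k=5: TATAA vs TATAA ✓; k=6: GTATAA vs TATAAC ✗; k=7: TGTATAA vs TATAACT ✗; k=8: GTGTATAA vs TATAACTA ✗.
Only k = 5 is perfect, so the longest perfect 3' overlap is 5.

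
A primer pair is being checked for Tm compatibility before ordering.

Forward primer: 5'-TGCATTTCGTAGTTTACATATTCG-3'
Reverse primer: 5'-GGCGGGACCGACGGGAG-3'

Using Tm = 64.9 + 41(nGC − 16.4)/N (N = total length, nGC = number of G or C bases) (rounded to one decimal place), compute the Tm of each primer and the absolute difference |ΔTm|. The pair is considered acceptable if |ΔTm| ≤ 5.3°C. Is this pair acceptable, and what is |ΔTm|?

Forward: G+C = 8, N = 24 → Tm = 64.9 + 41·(8 − 16.4)/24 = 50.6°C.
Reverse: G+C = 14, N = 17 → Tm = 64.9 + 41·(14 − 16.4)/17 = 59.1°C.
|ΔTm| = |50.6 − 59.1| = 8.5°C, > 5.3°C.

|ΔTm| = 8.5°C; the pair is not acceptable.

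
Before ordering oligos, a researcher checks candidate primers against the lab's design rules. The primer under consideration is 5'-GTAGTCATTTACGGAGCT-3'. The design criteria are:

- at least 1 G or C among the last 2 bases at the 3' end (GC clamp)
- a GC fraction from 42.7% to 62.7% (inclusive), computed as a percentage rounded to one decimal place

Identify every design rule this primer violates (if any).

Base counts: A=4, T=6, G=5, C=3 (length 18).
GC clamp: 3' end CT has 1 G/C ✓
GC content: GC 8/18 = 44.4% ✓

Meets all criteria.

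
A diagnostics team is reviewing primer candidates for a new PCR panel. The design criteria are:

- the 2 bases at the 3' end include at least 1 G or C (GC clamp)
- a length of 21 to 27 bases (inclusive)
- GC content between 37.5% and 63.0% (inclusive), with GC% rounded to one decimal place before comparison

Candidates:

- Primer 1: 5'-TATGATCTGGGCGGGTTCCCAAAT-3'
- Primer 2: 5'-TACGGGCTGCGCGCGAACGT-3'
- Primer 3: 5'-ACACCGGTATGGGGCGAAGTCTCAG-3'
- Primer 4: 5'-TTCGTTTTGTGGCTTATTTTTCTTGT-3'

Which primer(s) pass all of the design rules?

Primer 3 only.

Primer 1 (24 nt, A=5 T=7 G=7 C=5): 3' end AT has 0 G/C, need ≥1 ✗; length 24 ✓; GC 12/24 = 50.0% ✓ — fails.
Primer 2 (20 nt, A=3 T=3 G=8 C=6): 3' end GT has 1 G/C ✓; length 20, outside 21–27 ✗; GC 14/20 = 70.0%, outside 37.5–63.0% ✗ — fails.
Primer 3 (25 nt, A=6 T=4 G=9 C=6): 3' end AG has 1 G/C ✓; length 25 ✓; GC 15/25 = 60.0% ✓ — passes.
Primer 4 (26 nt, A=1 T=17 G=5 C=3): 3' end GT has 1 G/C ✓; length 26 ✓; GC 8/26 = 30.8%, outside 37.5–63.0% ✗ — fails.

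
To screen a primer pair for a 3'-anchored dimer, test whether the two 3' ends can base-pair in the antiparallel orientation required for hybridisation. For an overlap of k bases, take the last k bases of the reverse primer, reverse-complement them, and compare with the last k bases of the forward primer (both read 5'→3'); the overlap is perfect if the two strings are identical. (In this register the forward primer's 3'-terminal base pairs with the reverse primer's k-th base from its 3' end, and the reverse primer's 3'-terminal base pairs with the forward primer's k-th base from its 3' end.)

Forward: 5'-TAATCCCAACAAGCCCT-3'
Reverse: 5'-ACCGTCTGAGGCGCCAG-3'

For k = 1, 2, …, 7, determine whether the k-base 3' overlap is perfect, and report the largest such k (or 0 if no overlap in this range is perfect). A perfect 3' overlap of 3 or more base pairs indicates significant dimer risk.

Last 7 bases (5'→3') — forward …AAGCCCT, reverse …GCGCCAG.
Reverse complement of the reverse primer's last 7 bases: CTGGCGC; its first k bases are the reverse complement of the reverse primer's last k bases, so a perfect k-base overlap needs the forward primer's last k bases to equal them.
Comparing (forward last k vs required): k=1: T vs C ✗; k=2: CT vs CT ✓; k=3: CCT vs CTG ✗; k=4: CCCT vs CTGG ✗; k=5: GCCCT vs CTGGC ✗; k=6: AGCCCT vs CTGGCG ✗; k=7: AAGCCCT vs CTGGCGC ✗.
Only k = 2 is perfect, so the longest perfect 3' overlap is 2.

Longest perfect overlap: 2 complementary base pairs; below the dimer-risk threshold (threshold 3).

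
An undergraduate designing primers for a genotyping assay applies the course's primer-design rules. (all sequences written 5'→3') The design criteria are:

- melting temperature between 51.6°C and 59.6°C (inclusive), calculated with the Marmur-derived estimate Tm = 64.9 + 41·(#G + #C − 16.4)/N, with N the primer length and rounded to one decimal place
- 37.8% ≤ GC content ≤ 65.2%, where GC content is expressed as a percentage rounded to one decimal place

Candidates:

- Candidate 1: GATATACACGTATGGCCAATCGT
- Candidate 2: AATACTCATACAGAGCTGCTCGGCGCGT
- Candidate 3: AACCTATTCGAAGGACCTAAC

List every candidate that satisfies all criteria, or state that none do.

Candidate 1 (23 nt, A=7 T=6 G=5 C=5): Tm = 64.9 + 41·(10 − 16.4)/23 = 53.5°C ✓; GC 10/23 = 43.5% ✓ — passes.
Candidate 2 (28 nt, A=7 T=6 G=7 C=8): Tm = 64.9 + 41·(15 − 16.4)/28 = 62.9°C, outside 51.6–59.6°C ✗; GC 15/28 = 53.6% ✓ — fails.
Candidate 3 (21 nt, A=8 T=4 G=3 C=6): Tm = 64.9 + 41·(9 − 16.4)/21 = 50.5°C, outside 51.6–59.6°C ✗; GC 9/21 = 42.9% ✓ — fails.

Candidate 1 only.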